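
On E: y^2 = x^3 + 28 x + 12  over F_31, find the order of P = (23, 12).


Compute successive multiples of P until we hit O:
  1P = (23, 12)
  2P = (1, 14)
  3P = (17, 10)
  4P = (29, 17)
  5P = (15, 5)
  6P = (2, 18)
  7P = (20, 27)
  8P = (13, 0)
  ... (continuing to 16P)
  16P = O

ord(P) = 16


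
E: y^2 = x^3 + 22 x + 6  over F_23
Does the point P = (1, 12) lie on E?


Check whether y^2 = x^3 + 22 x + 6 (mod 23) for (x, y) = (1, 12).
LHS: y^2 = 12^2 mod 23 = 6
RHS: x^3 + 22 x + 6 = 1^3 + 22*1 + 6 mod 23 = 6
LHS = RHS

Yes, on the curve


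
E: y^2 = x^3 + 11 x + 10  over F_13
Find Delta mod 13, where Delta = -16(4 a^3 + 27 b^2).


4 a^3 + 27 b^2 = 4*11^3 + 27*10^2 = 5324 + 2700 = 8024
Delta = -16 * (8024) = -128384
Delta mod 13 = 4

Delta = 4 (mod 13)


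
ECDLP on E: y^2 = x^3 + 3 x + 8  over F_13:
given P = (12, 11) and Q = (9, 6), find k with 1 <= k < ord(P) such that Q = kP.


Enumerate multiples of P until we hit Q = (9, 6):
  1P = (12, 11)
  2P = (1, 5)
  3P = (9, 6)
Match found at i = 3.

k = 3


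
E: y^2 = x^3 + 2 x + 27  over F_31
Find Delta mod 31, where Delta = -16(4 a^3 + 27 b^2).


4 a^3 + 27 b^2 = 4*2^3 + 27*27^2 = 32 + 19683 = 19715
Delta = -16 * (19715) = -315440
Delta mod 31 = 16

Delta = 16 (mod 31)


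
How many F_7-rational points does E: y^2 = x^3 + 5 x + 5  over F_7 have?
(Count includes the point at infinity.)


For each x in F_7, count y with y^2 = x^3 + 5 x + 5 mod 7:
  x = 1: RHS = 4, y in [2, 5]  -> 2 point(s)
  x = 2: RHS = 2, y in [3, 4]  -> 2 point(s)
  x = 5: RHS = 1, y in [1, 6]  -> 2 point(s)
Affine points: 6. Add the point at infinity: total = 7.

#E(F_7) = 7


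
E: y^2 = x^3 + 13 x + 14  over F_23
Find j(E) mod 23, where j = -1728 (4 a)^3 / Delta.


Delta = -16(4 a^3 + 27 b^2) mod 23 = 5
-1728 * (4 a)^3 = -1728 * (4*13)^3 mod 23 = 19
j = 19 * 5^(-1) mod 23 = 13

j = 13 (mod 23)


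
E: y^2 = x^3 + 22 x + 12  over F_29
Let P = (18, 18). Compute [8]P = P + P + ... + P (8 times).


k = 8 = 1000_2 (binary, LSB first: 0001)
Double-and-add from P = (18, 18):
  bit 0 = 0: acc unchanged = O
  bit 1 = 0: acc unchanged = O
  bit 2 = 0: acc unchanged = O
  bit 3 = 1: acc = O + (25, 18) = (25, 18)

8P = (25, 18)


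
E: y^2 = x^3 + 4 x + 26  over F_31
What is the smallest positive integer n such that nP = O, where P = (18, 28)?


Compute successive multiples of P until we hit O:
  1P = (18, 28)
  2P = (9, 27)
  3P = (22, 6)
  4P = (29, 17)
  5P = (16, 1)
  6P = (1, 0)
  7P = (16, 30)
  8P = (29, 14)
  ... (continuing to 12P)
  12P = O

ord(P) = 12


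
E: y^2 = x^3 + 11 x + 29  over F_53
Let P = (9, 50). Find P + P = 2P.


Doubling: s = (3 x1^2 + a) / (2 y1)
s = (3*9^2 + 11) / (2*50) mod 53 = 46
x3 = s^2 - 2 x1 mod 53 = 46^2 - 2*9 = 31
y3 = s (x1 - x3) - y1 mod 53 = 46 * (9 - 31) - 50 = 51

2P = (31, 51)


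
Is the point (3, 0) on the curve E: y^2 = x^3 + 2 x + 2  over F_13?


Check whether y^2 = x^3 + 2 x + 2 (mod 13) for (x, y) = (3, 0).
LHS: y^2 = 0^2 mod 13 = 0
RHS: x^3 + 2 x + 2 = 3^3 + 2*3 + 2 mod 13 = 9
LHS != RHS

No, not on the curve


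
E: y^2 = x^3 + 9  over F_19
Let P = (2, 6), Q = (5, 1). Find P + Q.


P != Q, so use the chord formula.
s = (y2 - y1) / (x2 - x1) = (14) / (3) mod 19 = 11
x3 = s^2 - x1 - x2 mod 19 = 11^2 - 2 - 5 = 0
y3 = s (x1 - x3) - y1 mod 19 = 11 * (2 - 0) - 6 = 16

P + Q = (0, 16)


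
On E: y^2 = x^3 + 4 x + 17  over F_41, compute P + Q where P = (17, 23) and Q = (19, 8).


P != Q, so use the chord formula.
s = (y2 - y1) / (x2 - x1) = (26) / (2) mod 41 = 13
x3 = s^2 - x1 - x2 mod 41 = 13^2 - 17 - 19 = 10
y3 = s (x1 - x3) - y1 mod 41 = 13 * (17 - 10) - 23 = 27

P + Q = (10, 27)


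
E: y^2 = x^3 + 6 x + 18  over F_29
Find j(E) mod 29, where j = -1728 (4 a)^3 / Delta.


Delta = -16(4 a^3 + 27 b^2) mod 29 = 24
-1728 * (4 a)^3 = -1728 * (4*6)^3 mod 29 = 8
j = 8 * 24^(-1) mod 29 = 10

j = 10 (mod 29)


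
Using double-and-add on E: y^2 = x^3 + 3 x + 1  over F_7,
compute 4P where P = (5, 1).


k = 4 = 100_2 (binary, LSB first: 001)
Double-and-add from P = (5, 1):
  bit 0 = 0: acc unchanged = O
  bit 1 = 0: acc unchanged = O
  bit 2 = 1: acc = O + (6, 5) = (6, 5)

4P = (6, 5)


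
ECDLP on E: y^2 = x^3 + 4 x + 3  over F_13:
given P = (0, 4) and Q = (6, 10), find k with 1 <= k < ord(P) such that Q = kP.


Enumerate multiples of P until we hit Q = (6, 10):
  1P = (0, 4)
  2P = (10, 4)
  3P = (3, 9)
  4P = (7, 6)
  5P = (9, 12)
  6P = (8, 12)
  7P = (6, 3)
  8P = (11, 0)
  9P = (6, 10)
Match found at i = 9.

k = 9


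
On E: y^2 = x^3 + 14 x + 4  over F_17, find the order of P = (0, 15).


Compute successive multiples of P until we hit O:
  1P = (0, 15)
  2P = (8, 13)
  3P = (8, 4)
  4P = (0, 2)
  5P = O

ord(P) = 5


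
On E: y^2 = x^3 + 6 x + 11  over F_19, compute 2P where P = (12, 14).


Doubling: s = (3 x1^2 + a) / (2 y1)
s = (3*12^2 + 6) / (2*14) mod 19 = 17
x3 = s^2 - 2 x1 mod 19 = 17^2 - 2*12 = 18
y3 = s (x1 - x3) - y1 mod 19 = 17 * (12 - 18) - 14 = 17

2P = (18, 17)


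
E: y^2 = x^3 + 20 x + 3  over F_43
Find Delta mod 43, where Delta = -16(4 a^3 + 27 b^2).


4 a^3 + 27 b^2 = 4*20^3 + 27*3^2 = 32000 + 243 = 32243
Delta = -16 * (32243) = -515888
Delta mod 43 = 26

Delta = 26 (mod 43)


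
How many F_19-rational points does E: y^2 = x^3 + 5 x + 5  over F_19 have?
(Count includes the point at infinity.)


For each x in F_19, count y with y^2 = x^3 + 5 x + 5 mod 19:
  x = 0: RHS = 5, y in [9, 10]  -> 2 point(s)
  x = 1: RHS = 11, y in [7, 12]  -> 2 point(s)
  x = 2: RHS = 4, y in [2, 17]  -> 2 point(s)
  x = 3: RHS = 9, y in [3, 16]  -> 2 point(s)
  x = 6: RHS = 4, y in [2, 17]  -> 2 point(s)
  x = 8: RHS = 6, y in [5, 14]  -> 2 point(s)
  x = 9: RHS = 0, y in [0]  -> 1 point(s)
  x = 11: RHS = 4, y in [2, 17]  -> 2 point(s)
  x = 12: RHS = 7, y in [8, 11]  -> 2 point(s)
  x = 13: RHS = 6, y in [5, 14]  -> 2 point(s)
  x = 14: RHS = 7, y in [8, 11]  -> 2 point(s)
  x = 15: RHS = 16, y in [4, 15]  -> 2 point(s)
  x = 16: RHS = 1, y in [1, 18]  -> 2 point(s)
  x = 17: RHS = 6, y in [5, 14]  -> 2 point(s)
Affine points: 27. Add the point at infinity: total = 28.

#E(F_19) = 28


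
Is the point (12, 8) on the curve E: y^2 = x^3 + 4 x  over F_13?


Check whether y^2 = x^3 + 4 x + 0 (mod 13) for (x, y) = (12, 8).
LHS: y^2 = 8^2 mod 13 = 12
RHS: x^3 + 4 x + 0 = 12^3 + 4*12 + 0 mod 13 = 8
LHS != RHS

No, not on the curve


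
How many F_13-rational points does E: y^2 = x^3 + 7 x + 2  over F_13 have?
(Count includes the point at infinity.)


For each x in F_13, count y with y^2 = x^3 + 7 x + 2 mod 13:
  x = 1: RHS = 10, y in [6, 7]  -> 2 point(s)
  x = 4: RHS = 3, y in [4, 9]  -> 2 point(s)
  x = 6: RHS = 0, y in [0]  -> 1 point(s)
  x = 7: RHS = 4, y in [2, 11]  -> 2 point(s)
  x = 9: RHS = 1, y in [1, 12]  -> 2 point(s)
Affine points: 9. Add the point at infinity: total = 10.

#E(F_13) = 10


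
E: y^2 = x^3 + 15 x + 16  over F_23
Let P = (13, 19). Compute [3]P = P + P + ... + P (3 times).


k = 3 = 11_2 (binary, LSB first: 11)
Double-and-add from P = (13, 19):
  bit 0 = 1: acc = O + (13, 19) = (13, 19)
  bit 1 = 1: acc = (13, 19) + (1, 3) = (21, 1)

3P = (21, 1)


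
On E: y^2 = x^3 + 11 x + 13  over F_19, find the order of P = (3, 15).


Compute successive multiples of P until we hit O:
  1P = (3, 15)
  2P = (13, 4)
  3P = (12, 12)
  4P = (2, 10)
  5P = (1, 14)
  6P = (1, 5)
  7P = (2, 9)
  8P = (12, 7)
  ... (continuing to 11P)
  11P = O

ord(P) = 11


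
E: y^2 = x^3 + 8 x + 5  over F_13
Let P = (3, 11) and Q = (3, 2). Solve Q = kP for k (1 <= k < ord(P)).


Enumerate multiples of P until we hit Q = (3, 2):
  1P = (3, 11)
  2P = (8, 10)
  3P = (1, 12)
  4P = (6, 10)
  5P = (7, 12)
  6P = (12, 3)
  7P = (2, 4)
  8P = (5, 1)
  9P = (4, 7)
  10P = (9, 0)
  11P = (4, 6)
  12P = (5, 12)
  13P = (2, 9)
  14P = (12, 10)
  15P = (7, 1)
  16P = (6, 3)
  17P = (1, 1)
  18P = (8, 3)
  19P = (3, 2)
Match found at i = 19.

k = 19


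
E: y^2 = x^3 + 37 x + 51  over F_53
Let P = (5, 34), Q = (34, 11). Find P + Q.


P != Q, so use the chord formula.
s = (y2 - y1) / (x2 - x1) = (30) / (29) mod 53 = 12
x3 = s^2 - x1 - x2 mod 53 = 12^2 - 5 - 34 = 52
y3 = s (x1 - x3) - y1 mod 53 = 12 * (5 - 52) - 34 = 38

P + Q = (52, 38)


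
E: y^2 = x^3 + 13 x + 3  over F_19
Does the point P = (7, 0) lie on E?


Check whether y^2 = x^3 + 13 x + 3 (mod 19) for (x, y) = (7, 0).
LHS: y^2 = 0^2 mod 19 = 0
RHS: x^3 + 13 x + 3 = 7^3 + 13*7 + 3 mod 19 = 0
LHS = RHS

Yes, on the curve


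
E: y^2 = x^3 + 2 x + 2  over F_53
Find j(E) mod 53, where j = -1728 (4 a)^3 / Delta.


Delta = -16(4 a^3 + 27 b^2) mod 53 = 39
-1728 * (4 a)^3 = -1728 * (4*2)^3 mod 53 = 46
j = 46 * 39^(-1) mod 53 = 27

j = 27 (mod 53)


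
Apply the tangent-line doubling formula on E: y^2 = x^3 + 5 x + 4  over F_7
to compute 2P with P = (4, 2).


Doubling: s = (3 x1^2 + a) / (2 y1)
s = (3*4^2 + 5) / (2*2) mod 7 = 1
x3 = s^2 - 2 x1 mod 7 = 1^2 - 2*4 = 0
y3 = s (x1 - x3) - y1 mod 7 = 1 * (4 - 0) - 2 = 2

2P = (0, 2)


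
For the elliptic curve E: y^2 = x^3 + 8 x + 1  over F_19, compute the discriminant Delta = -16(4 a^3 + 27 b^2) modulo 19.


4 a^3 + 27 b^2 = 4*8^3 + 27*1^2 = 2048 + 27 = 2075
Delta = -16 * (2075) = -33200
Delta mod 19 = 12

Delta = 12 (mod 19)


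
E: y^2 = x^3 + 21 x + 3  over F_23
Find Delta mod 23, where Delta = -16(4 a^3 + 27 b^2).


4 a^3 + 27 b^2 = 4*21^3 + 27*3^2 = 37044 + 243 = 37287
Delta = -16 * (37287) = -596592
Delta mod 23 = 5

Delta = 5 (mod 23)


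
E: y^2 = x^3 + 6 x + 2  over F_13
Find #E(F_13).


For each x in F_13, count y with y^2 = x^3 + 6 x + 2 mod 13:
  x = 1: RHS = 9, y in [3, 10]  -> 2 point(s)
  x = 2: RHS = 9, y in [3, 10]  -> 2 point(s)
  x = 4: RHS = 12, y in [5, 8]  -> 2 point(s)
  x = 5: RHS = 1, y in [1, 12]  -> 2 point(s)
  x = 7: RHS = 10, y in [6, 7]  -> 2 point(s)
  x = 8: RHS = 3, y in [4, 9]  -> 2 point(s)
  x = 10: RHS = 9, y in [3, 10]  -> 2 point(s)
Affine points: 14. Add the point at infinity: total = 15.

#E(F_13) = 15


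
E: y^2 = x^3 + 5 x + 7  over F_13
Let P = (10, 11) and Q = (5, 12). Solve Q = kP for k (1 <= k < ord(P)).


Enumerate multiples of P until we hit Q = (5, 12):
  1P = (10, 11)
  2P = (5, 1)
  3P = (2, 5)
  4P = (4, 0)
  5P = (2, 8)
  6P = (5, 12)
Match found at i = 6.

k = 6


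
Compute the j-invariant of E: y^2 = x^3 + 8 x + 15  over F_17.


Delta = -16(4 a^3 + 27 b^2) mod 17 = 14
-1728 * (4 a)^3 = -1728 * (4*8)^3 mod 17 = 3
j = 3 * 14^(-1) mod 17 = 16

j = 16 (mod 17)


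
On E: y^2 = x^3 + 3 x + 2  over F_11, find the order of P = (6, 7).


Compute successive multiples of P until we hit O:
  1P = (6, 7)
  2P = (4, 1)
  3P = (10, 3)
  4P = (7, 5)
  5P = (2, 7)
  6P = (3, 4)
  7P = (3, 7)
  8P = (2, 4)
  ... (continuing to 13P)
  13P = O

ord(P) = 13


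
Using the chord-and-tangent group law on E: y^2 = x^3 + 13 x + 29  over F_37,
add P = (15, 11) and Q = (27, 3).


P != Q, so use the chord formula.
s = (y2 - y1) / (x2 - x1) = (29) / (12) mod 37 = 24
x3 = s^2 - x1 - x2 mod 37 = 24^2 - 15 - 27 = 16
y3 = s (x1 - x3) - y1 mod 37 = 24 * (15 - 16) - 11 = 2

P + Q = (16, 2)


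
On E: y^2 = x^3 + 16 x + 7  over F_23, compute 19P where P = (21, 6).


k = 19 = 10011_2 (binary, LSB first: 11001)
Double-and-add from P = (21, 6):
  bit 0 = 1: acc = O + (21, 6) = (21, 6)
  bit 1 = 1: acc = (21, 6) + (12, 15) = (14, 10)
  bit 2 = 0: acc unchanged = (14, 10)
  bit 3 = 0: acc unchanged = (14, 10)
  bit 4 = 1: acc = (14, 10) + (8, 16) = (2, 1)

19P = (2, 1)


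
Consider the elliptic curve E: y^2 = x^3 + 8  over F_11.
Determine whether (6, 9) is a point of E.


Check whether y^2 = x^3 + 0 x + 8 (mod 11) for (x, y) = (6, 9).
LHS: y^2 = 9^2 mod 11 = 4
RHS: x^3 + 0 x + 8 = 6^3 + 0*6 + 8 mod 11 = 4
LHS = RHS

Yes, on the curve


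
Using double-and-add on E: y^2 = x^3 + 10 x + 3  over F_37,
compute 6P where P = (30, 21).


k = 6 = 110_2 (binary, LSB first: 011)
Double-and-add from P = (30, 21):
  bit 0 = 0: acc unchanged = O
  bit 1 = 1: acc = O + (35, 7) = (35, 7)
  bit 2 = 1: acc = (35, 7) + (11, 36) = (24, 9)

6P = (24, 9)


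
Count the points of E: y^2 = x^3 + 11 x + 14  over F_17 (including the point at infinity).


For each x in F_17, count y with y^2 = x^3 + 11 x + 14 mod 17:
  x = 1: RHS = 9, y in [3, 14]  -> 2 point(s)
  x = 7: RHS = 9, y in [3, 14]  -> 2 point(s)
  x = 8: RHS = 2, y in [6, 11]  -> 2 point(s)
  x = 9: RHS = 9, y in [3, 14]  -> 2 point(s)
  x = 10: RHS = 2, y in [6, 11]  -> 2 point(s)
  x = 11: RHS = 4, y in [2, 15]  -> 2 point(s)
  x = 12: RHS = 4, y in [2, 15]  -> 2 point(s)
  x = 13: RHS = 8, y in [5, 12]  -> 2 point(s)
  x = 15: RHS = 1, y in [1, 16]  -> 2 point(s)
  x = 16: RHS = 2, y in [6, 11]  -> 2 point(s)
Affine points: 20. Add the point at infinity: total = 21.

#E(F_17) = 21


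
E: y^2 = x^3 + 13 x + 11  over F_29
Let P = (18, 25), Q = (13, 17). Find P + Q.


P != Q, so use the chord formula.
s = (y2 - y1) / (x2 - x1) = (21) / (24) mod 29 = 19
x3 = s^2 - x1 - x2 mod 29 = 19^2 - 18 - 13 = 11
y3 = s (x1 - x3) - y1 mod 29 = 19 * (18 - 11) - 25 = 21

P + Q = (11, 21)


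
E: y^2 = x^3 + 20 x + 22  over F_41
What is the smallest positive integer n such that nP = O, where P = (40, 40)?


Compute successive multiples of P until we hit O:
  1P = (40, 40)
  2P = (1, 24)
  3P = (23, 29)
  4P = (18, 8)
  5P = (19, 39)
  6P = (27, 27)
  7P = (16, 25)
  8P = (36, 24)
  ... (continuing to 33P)
  33P = O

ord(P) = 33


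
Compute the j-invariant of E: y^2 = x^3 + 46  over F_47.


Delta = -16(4 a^3 + 27 b^2) mod 47 = 38
-1728 * (4 a)^3 = -1728 * (4*0)^3 mod 47 = 0
j = 0 * 38^(-1) mod 47 = 0

j = 0 (mod 47)


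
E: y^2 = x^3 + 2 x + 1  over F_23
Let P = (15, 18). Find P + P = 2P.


Doubling: s = (3 x1^2 + a) / (2 y1)
s = (3*15^2 + 2) / (2*18) mod 23 = 22
x3 = s^2 - 2 x1 mod 23 = 22^2 - 2*15 = 17
y3 = s (x1 - x3) - y1 mod 23 = 22 * (15 - 17) - 18 = 7

2P = (17, 7)


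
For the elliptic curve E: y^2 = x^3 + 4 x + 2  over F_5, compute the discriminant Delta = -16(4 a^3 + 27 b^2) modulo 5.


4 a^3 + 27 b^2 = 4*4^3 + 27*2^2 = 256 + 108 = 364
Delta = -16 * (364) = -5824
Delta mod 5 = 1

Delta = 1 (mod 5)


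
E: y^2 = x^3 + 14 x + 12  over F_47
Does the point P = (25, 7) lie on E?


Check whether y^2 = x^3 + 14 x + 12 (mod 47) for (x, y) = (25, 7).
LHS: y^2 = 7^2 mod 47 = 2
RHS: x^3 + 14 x + 12 = 25^3 + 14*25 + 12 mod 47 = 7
LHS != RHS

No, not on the curve


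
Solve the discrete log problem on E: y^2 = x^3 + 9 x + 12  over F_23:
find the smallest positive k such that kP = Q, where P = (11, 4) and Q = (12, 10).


Enumerate multiples of P until we hit Q = (12, 10):
  1P = (11, 4)
  2P = (7, 21)
  3P = (13, 16)
  4P = (12, 13)
  5P = (12, 10)
Match found at i = 5.

k = 5


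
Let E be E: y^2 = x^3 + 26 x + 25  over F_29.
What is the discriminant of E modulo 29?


4 a^3 + 27 b^2 = 4*26^3 + 27*25^2 = 70304 + 16875 = 87179
Delta = -16 * (87179) = -1394864
Delta mod 29 = 7

Delta = 7 (mod 29)


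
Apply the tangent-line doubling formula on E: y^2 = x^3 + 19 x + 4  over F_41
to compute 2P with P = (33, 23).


Doubling: s = (3 x1^2 + a) / (2 y1)
s = (3*33^2 + 19) / (2*23) mod 41 = 34
x3 = s^2 - 2 x1 mod 41 = 34^2 - 2*33 = 24
y3 = s (x1 - x3) - y1 mod 41 = 34 * (33 - 24) - 23 = 37

2P = (24, 37)


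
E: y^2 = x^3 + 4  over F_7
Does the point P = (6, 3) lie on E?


Check whether y^2 = x^3 + 0 x + 4 (mod 7) for (x, y) = (6, 3).
LHS: y^2 = 3^2 mod 7 = 2
RHS: x^3 + 0 x + 4 = 6^3 + 0*6 + 4 mod 7 = 3
LHS != RHS

No, not on the curve


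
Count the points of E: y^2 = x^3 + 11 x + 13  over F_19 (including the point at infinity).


For each x in F_19, count y with y^2 = x^3 + 11 x + 13 mod 19:
  x = 1: RHS = 6, y in [5, 14]  -> 2 point(s)
  x = 2: RHS = 5, y in [9, 10]  -> 2 point(s)
  x = 3: RHS = 16, y in [4, 15]  -> 2 point(s)
  x = 4: RHS = 7, y in [8, 11]  -> 2 point(s)
  x = 8: RHS = 5, y in [9, 10]  -> 2 point(s)
  x = 9: RHS = 5, y in [9, 10]  -> 2 point(s)
  x = 12: RHS = 11, y in [7, 12]  -> 2 point(s)
  x = 13: RHS = 16, y in [4, 15]  -> 2 point(s)
  x = 14: RHS = 4, y in [2, 17]  -> 2 point(s)
  x = 15: RHS = 0, y in [0]  -> 1 point(s)
  x = 18: RHS = 1, y in [1, 18]  -> 2 point(s)
Affine points: 21. Add the point at infinity: total = 22.

#E(F_19) = 22


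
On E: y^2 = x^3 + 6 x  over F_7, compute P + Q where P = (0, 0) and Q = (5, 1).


P != Q, so use the chord formula.
s = (y2 - y1) / (x2 - x1) = (1) / (5) mod 7 = 3
x3 = s^2 - x1 - x2 mod 7 = 3^2 - 0 - 5 = 4
y3 = s (x1 - x3) - y1 mod 7 = 3 * (0 - 4) - 0 = 2

P + Q = (4, 2)


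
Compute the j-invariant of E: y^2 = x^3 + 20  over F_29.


Delta = -16(4 a^3 + 27 b^2) mod 29 = 11
-1728 * (4 a)^3 = -1728 * (4*0)^3 mod 29 = 0
j = 0 * 11^(-1) mod 29 = 0

j = 0 (mod 29)


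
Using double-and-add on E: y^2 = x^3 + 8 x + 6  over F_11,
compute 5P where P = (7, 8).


k = 5 = 101_2 (binary, LSB first: 101)
Double-and-add from P = (7, 8):
  bit 0 = 1: acc = O + (7, 8) = (7, 8)
  bit 1 = 0: acc unchanged = (7, 8)
  bit 2 = 1: acc = (7, 8) + (9, 9) = (9, 2)

5P = (9, 2)


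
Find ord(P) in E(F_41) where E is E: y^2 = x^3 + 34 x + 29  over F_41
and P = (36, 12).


Compute successive multiples of P until we hit O:
  1P = (36, 12)
  2P = (26, 30)
  3P = (38, 8)
  4P = (12, 22)
  5P = (2, 8)
  6P = (5, 23)
  7P = (9, 30)
  8P = (1, 33)
  ... (continuing to 40P)
  40P = O

ord(P) = 40


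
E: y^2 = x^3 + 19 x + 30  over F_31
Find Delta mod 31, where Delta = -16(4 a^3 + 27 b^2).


4 a^3 + 27 b^2 = 4*19^3 + 27*30^2 = 27436 + 24300 = 51736
Delta = -16 * (51736) = -827776
Delta mod 31 = 17

Delta = 17 (mod 31)


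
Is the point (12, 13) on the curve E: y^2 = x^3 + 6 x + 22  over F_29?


Check whether y^2 = x^3 + 6 x + 22 (mod 29) for (x, y) = (12, 13).
LHS: y^2 = 13^2 mod 29 = 24
RHS: x^3 + 6 x + 22 = 12^3 + 6*12 + 22 mod 29 = 24
LHS = RHS

Yes, on the curve


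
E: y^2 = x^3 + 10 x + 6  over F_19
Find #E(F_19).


For each x in F_19, count y with y^2 = x^3 + 10 x + 6 mod 19:
  x = 0: RHS = 6, y in [5, 14]  -> 2 point(s)
  x = 1: RHS = 17, y in [6, 13]  -> 2 point(s)
  x = 3: RHS = 6, y in [5, 14]  -> 2 point(s)
  x = 6: RHS = 16, y in [4, 15]  -> 2 point(s)
  x = 7: RHS = 1, y in [1, 18]  -> 2 point(s)
  x = 8: RHS = 9, y in [3, 16]  -> 2 point(s)
  x = 10: RHS = 4, y in [2, 17]  -> 2 point(s)
  x = 12: RHS = 11, y in [7, 12]  -> 2 point(s)
  x = 15: RHS = 16, y in [4, 15]  -> 2 point(s)
  x = 16: RHS = 6, y in [5, 14]  -> 2 point(s)
  x = 17: RHS = 16, y in [4, 15]  -> 2 point(s)
Affine points: 22. Add the point at infinity: total = 23.

#E(F_19) = 23


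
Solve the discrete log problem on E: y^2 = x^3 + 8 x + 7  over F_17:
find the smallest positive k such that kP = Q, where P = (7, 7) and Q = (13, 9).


Enumerate multiples of P until we hit Q = (13, 9):
  1P = (7, 7)
  2P = (11, 7)
  3P = (16, 10)
  4P = (13, 8)
  5P = (6, 13)
  6P = (6, 4)
  7P = (13, 9)
Match found at i = 7.

k = 7


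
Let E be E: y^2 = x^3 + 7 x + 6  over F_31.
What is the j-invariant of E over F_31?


Delta = -16(4 a^3 + 27 b^2) mod 31 = 6
-1728 * (4 a)^3 = -1728 * (4*7)^3 mod 31 = 1
j = 1 * 6^(-1) mod 31 = 26

j = 26 (mod 31)


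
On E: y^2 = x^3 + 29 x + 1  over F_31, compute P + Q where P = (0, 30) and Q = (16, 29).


P != Q, so use the chord formula.
s = (y2 - y1) / (x2 - x1) = (30) / (16) mod 31 = 29
x3 = s^2 - x1 - x2 mod 31 = 29^2 - 0 - 16 = 19
y3 = s (x1 - x3) - y1 mod 31 = 29 * (0 - 19) - 30 = 8

P + Q = (19, 8)


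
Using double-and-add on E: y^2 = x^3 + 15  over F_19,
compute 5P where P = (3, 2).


k = 5 = 101_2 (binary, LSB first: 101)
Double-and-add from P = (3, 2):
  bit 0 = 1: acc = O + (3, 2) = (3, 2)
  bit 1 = 0: acc unchanged = (3, 2)
  bit 2 = 1: acc = (3, 2) + (1, 4) = (16, 11)

5P = (16, 11)


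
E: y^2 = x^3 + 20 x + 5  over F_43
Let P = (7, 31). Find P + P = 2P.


Doubling: s = (3 x1^2 + a) / (2 y1)
s = (3*7^2 + 20) / (2*31) mod 43 = 2
x3 = s^2 - 2 x1 mod 43 = 2^2 - 2*7 = 33
y3 = s (x1 - x3) - y1 mod 43 = 2 * (7 - 33) - 31 = 3

2P = (33, 3)


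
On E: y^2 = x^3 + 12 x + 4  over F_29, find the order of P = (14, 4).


Compute successive multiples of P until we hit O:
  1P = (14, 4)
  2P = (0, 2)
  3P = (2, 6)
  4P = (9, 0)
  5P = (2, 23)
  6P = (0, 27)
  7P = (14, 25)
  8P = O

ord(P) = 8


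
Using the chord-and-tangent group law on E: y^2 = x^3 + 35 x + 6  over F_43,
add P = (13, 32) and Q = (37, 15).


P != Q, so use the chord formula.
s = (y2 - y1) / (x2 - x1) = (26) / (24) mod 43 = 19
x3 = s^2 - x1 - x2 mod 43 = 19^2 - 13 - 37 = 10
y3 = s (x1 - x3) - y1 mod 43 = 19 * (13 - 10) - 32 = 25

P + Q = (10, 25)


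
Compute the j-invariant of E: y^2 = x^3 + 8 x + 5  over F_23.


Delta = -16(4 a^3 + 27 b^2) mod 23 = 17
-1728 * (4 a)^3 = -1728 * (4*8)^3 mod 23 = 21
j = 21 * 17^(-1) mod 23 = 8

j = 8 (mod 23)


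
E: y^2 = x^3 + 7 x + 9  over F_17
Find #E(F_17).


For each x in F_17, count y with y^2 = x^3 + 7 x + 9 mod 17:
  x = 0: RHS = 9, y in [3, 14]  -> 2 point(s)
  x = 1: RHS = 0, y in [0]  -> 1 point(s)
  x = 4: RHS = 16, y in [4, 13]  -> 2 point(s)
  x = 5: RHS = 16, y in [4, 13]  -> 2 point(s)
  x = 8: RHS = 16, y in [4, 13]  -> 2 point(s)
  x = 9: RHS = 2, y in [6, 11]  -> 2 point(s)
  x = 10: RHS = 8, y in [5, 12]  -> 2 point(s)
  x = 12: RHS = 2, y in [6, 11]  -> 2 point(s)
  x = 13: RHS = 2, y in [6, 11]  -> 2 point(s)
  x = 15: RHS = 4, y in [2, 15]  -> 2 point(s)
  x = 16: RHS = 1, y in [1, 16]  -> 2 point(s)
Affine points: 21. Add the point at infinity: total = 22.

#E(F_17) = 22


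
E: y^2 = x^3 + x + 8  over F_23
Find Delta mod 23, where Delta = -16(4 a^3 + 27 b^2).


4 a^3 + 27 b^2 = 4*1^3 + 27*8^2 = 4 + 1728 = 1732
Delta = -16 * (1732) = -27712
Delta mod 23 = 3

Delta = 3 (mod 23)


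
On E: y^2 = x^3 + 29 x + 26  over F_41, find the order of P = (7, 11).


Compute successive multiples of P until we hit O:
  1P = (7, 11)
  2P = (9, 14)
  3P = (17, 15)
  4P = (27, 22)
  5P = (40, 18)
  6P = (30, 4)
  7P = (2, 16)
  8P = (33, 15)
  ... (continuing to 48P)
  48P = O

ord(P) = 48


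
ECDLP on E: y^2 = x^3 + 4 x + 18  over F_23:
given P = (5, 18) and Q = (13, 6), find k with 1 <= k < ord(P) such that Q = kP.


Enumerate multiples of P until we hit Q = (13, 6):
  1P = (5, 18)
  2P = (14, 14)
  3P = (13, 6)
Match found at i = 3.

k = 3


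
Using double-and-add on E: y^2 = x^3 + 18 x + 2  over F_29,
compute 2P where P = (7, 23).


k = 2 = 10_2 (binary, LSB first: 01)
Double-and-add from P = (7, 23):
  bit 0 = 0: acc unchanged = O
  bit 1 = 1: acc = O + (21, 10) = (21, 10)

2P = (21, 10)


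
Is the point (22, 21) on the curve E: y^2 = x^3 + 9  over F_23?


Check whether y^2 = x^3 + 0 x + 9 (mod 23) for (x, y) = (22, 21).
LHS: y^2 = 21^2 mod 23 = 4
RHS: x^3 + 0 x + 9 = 22^3 + 0*22 + 9 mod 23 = 8
LHS != RHS

No, not on the curve


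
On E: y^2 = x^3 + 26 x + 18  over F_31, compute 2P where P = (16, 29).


Doubling: s = (3 x1^2 + a) / (2 y1)
s = (3*16^2 + 26) / (2*29) mod 31 = 3
x3 = s^2 - 2 x1 mod 31 = 3^2 - 2*16 = 8
y3 = s (x1 - x3) - y1 mod 31 = 3 * (16 - 8) - 29 = 26

2P = (8, 26)


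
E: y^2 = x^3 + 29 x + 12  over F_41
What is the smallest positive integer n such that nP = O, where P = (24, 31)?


Compute successive multiples of P until we hit O:
  1P = (24, 31)
  2P = (14, 13)
  3P = (21, 40)
  4P = (5, 35)
  5P = (10, 20)
  6P = (30, 17)
  7P = (38, 29)
  8P = (15, 38)
  ... (continuing to 47P)
  47P = O

ord(P) = 47


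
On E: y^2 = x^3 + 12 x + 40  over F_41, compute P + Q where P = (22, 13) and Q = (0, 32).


P != Q, so use the chord formula.
s = (y2 - y1) / (x2 - x1) = (19) / (19) mod 41 = 1
x3 = s^2 - x1 - x2 mod 41 = 1^2 - 22 - 0 = 20
y3 = s (x1 - x3) - y1 mod 41 = 1 * (22 - 20) - 13 = 30

P + Q = (20, 30)


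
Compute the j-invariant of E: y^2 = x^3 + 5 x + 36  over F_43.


Delta = -16(4 a^3 + 27 b^2) mod 43 = 29
-1728 * (4 a)^3 = -1728 * (4*5)^3 mod 43 = 27
j = 27 * 29^(-1) mod 43 = 38

j = 38 (mod 43)


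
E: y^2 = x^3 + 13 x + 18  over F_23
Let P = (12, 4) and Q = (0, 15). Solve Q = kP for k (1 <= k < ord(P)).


Enumerate multiples of P until we hit Q = (0, 15):
  1P = (12, 4)
  2P = (0, 8)
  3P = (6, 17)
  4P = (18, 9)
  5P = (2, 12)
  6P = (17, 0)
  7P = (2, 11)
  8P = (18, 14)
  9P = (6, 6)
  10P = (0, 15)
Match found at i = 10.

k = 10


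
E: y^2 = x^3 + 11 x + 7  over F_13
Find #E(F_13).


For each x in F_13, count y with y^2 = x^3 + 11 x + 7 mod 13:
  x = 6: RHS = 3, y in [4, 9]  -> 2 point(s)
  x = 8: RHS = 9, y in [3, 10]  -> 2 point(s)
  x = 9: RHS = 3, y in [4, 9]  -> 2 point(s)
  x = 10: RHS = 12, y in [5, 8]  -> 2 point(s)
  x = 11: RHS = 3, y in [4, 9]  -> 2 point(s)
Affine points: 10. Add the point at infinity: total = 11.

#E(F_13) = 11


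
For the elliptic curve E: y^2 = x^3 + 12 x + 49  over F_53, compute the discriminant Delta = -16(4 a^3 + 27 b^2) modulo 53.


4 a^3 + 27 b^2 = 4*12^3 + 27*49^2 = 6912 + 64827 = 71739
Delta = -16 * (71739) = -1147824
Delta mod 53 = 50

Delta = 50 (mod 53)


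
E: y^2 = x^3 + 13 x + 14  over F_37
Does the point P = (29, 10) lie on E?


Check whether y^2 = x^3 + 13 x + 14 (mod 37) for (x, y) = (29, 10).
LHS: y^2 = 10^2 mod 37 = 26
RHS: x^3 + 13 x + 14 = 29^3 + 13*29 + 14 mod 37 = 27
LHS != RHS

No, not on the curve


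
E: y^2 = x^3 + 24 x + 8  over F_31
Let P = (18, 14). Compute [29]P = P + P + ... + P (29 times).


k = 29 = 11101_2 (binary, LSB first: 10111)
Double-and-add from P = (18, 14):
  bit 0 = 1: acc = O + (18, 14) = (18, 14)
  bit 1 = 0: acc unchanged = (18, 14)
  bit 2 = 1: acc = (18, 14) + (12, 3) = (19, 10)
  bit 3 = 1: acc = (19, 10) + (17, 20) = (20, 26)
  bit 4 = 1: acc = (20, 26) + (2, 8) = (10, 15)

29P = (10, 15)


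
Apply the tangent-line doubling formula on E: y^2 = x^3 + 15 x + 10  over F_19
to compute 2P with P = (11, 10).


Doubling: s = (3 x1^2 + a) / (2 y1)
s = (3*11^2 + 15) / (2*10) mod 19 = 17
x3 = s^2 - 2 x1 mod 19 = 17^2 - 2*11 = 1
y3 = s (x1 - x3) - y1 mod 19 = 17 * (11 - 1) - 10 = 8

2P = (1, 8)


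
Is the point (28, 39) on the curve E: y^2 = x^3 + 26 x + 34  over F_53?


Check whether y^2 = x^3 + 26 x + 34 (mod 53) for (x, y) = (28, 39).
LHS: y^2 = 39^2 mod 53 = 37
RHS: x^3 + 26 x + 34 = 28^3 + 26*28 + 34 mod 53 = 30
LHS != RHS

No, not on the curve


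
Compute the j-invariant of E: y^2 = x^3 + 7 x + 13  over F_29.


Delta = -16(4 a^3 + 27 b^2) mod 29 = 15
-1728 * (4 a)^3 = -1728 * (4*7)^3 mod 29 = 17
j = 17 * 15^(-1) mod 29 = 5

j = 5 (mod 29)


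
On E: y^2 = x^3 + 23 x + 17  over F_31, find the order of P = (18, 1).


Compute successive multiples of P until we hit O:
  1P = (18, 1)
  2P = (5, 3)
  3P = (26, 5)
  4P = (26, 26)
  5P = (5, 28)
  6P = (18, 30)
  7P = O

ord(P) = 7


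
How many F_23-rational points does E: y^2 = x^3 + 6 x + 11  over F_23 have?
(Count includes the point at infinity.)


For each x in F_23, count y with y^2 = x^3 + 6 x + 11 mod 23:
  x = 1: RHS = 18, y in [8, 15]  -> 2 point(s)
  x = 2: RHS = 8, y in [10, 13]  -> 2 point(s)
  x = 9: RHS = 12, y in [9, 14]  -> 2 point(s)
  x = 10: RHS = 13, y in [6, 17]  -> 2 point(s)
  x = 13: RHS = 9, y in [3, 20]  -> 2 point(s)
  x = 15: RHS = 3, y in [7, 16]  -> 2 point(s)
  x = 17: RHS = 12, y in [9, 14]  -> 2 point(s)
  x = 20: RHS = 12, y in [9, 14]  -> 2 point(s)
  x = 22: RHS = 4, y in [2, 21]  -> 2 point(s)
Affine points: 18. Add the point at infinity: total = 19.

#E(F_23) = 19


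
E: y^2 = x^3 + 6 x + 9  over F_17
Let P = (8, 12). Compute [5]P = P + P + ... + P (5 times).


k = 5 = 101_2 (binary, LSB first: 101)
Double-and-add from P = (8, 12):
  bit 0 = 1: acc = O + (8, 12) = (8, 12)
  bit 1 = 0: acc unchanged = (8, 12)
  bit 2 = 1: acc = (8, 12) + (1, 13) = (16, 11)

5P = (16, 11)


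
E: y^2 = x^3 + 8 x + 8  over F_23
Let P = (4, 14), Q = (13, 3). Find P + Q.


P != Q, so use the chord formula.
s = (y2 - y1) / (x2 - x1) = (12) / (9) mod 23 = 9
x3 = s^2 - x1 - x2 mod 23 = 9^2 - 4 - 13 = 18
y3 = s (x1 - x3) - y1 mod 23 = 9 * (4 - 18) - 14 = 21

P + Q = (18, 21)


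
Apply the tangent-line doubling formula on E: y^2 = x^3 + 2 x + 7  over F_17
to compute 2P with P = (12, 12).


Doubling: s = (3 x1^2 + a) / (2 y1)
s = (3*12^2 + 2) / (2*12) mod 17 = 11
x3 = s^2 - 2 x1 mod 17 = 11^2 - 2*12 = 12
y3 = s (x1 - x3) - y1 mod 17 = 11 * (12 - 12) - 12 = 5

2P = (12, 5)


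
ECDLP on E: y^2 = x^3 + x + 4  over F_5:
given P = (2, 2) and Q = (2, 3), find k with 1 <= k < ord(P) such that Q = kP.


Enumerate multiples of P until we hit Q = (2, 3):
  1P = (2, 2)
  2P = (0, 2)
  3P = (3, 3)
  4P = (1, 4)
  5P = (1, 1)
  6P = (3, 2)
  7P = (0, 3)
  8P = (2, 3)
Match found at i = 8.

k = 8


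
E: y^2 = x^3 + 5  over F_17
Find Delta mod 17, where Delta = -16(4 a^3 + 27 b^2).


4 a^3 + 27 b^2 = 4*0^3 + 27*5^2 = 0 + 675 = 675
Delta = -16 * (675) = -10800
Delta mod 17 = 12

Delta = 12 (mod 17)


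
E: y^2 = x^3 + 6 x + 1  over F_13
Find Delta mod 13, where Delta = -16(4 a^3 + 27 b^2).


4 a^3 + 27 b^2 = 4*6^3 + 27*1^2 = 864 + 27 = 891
Delta = -16 * (891) = -14256
Delta mod 13 = 5

Delta = 5 (mod 13)


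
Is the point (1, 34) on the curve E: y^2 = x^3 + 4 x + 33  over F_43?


Check whether y^2 = x^3 + 4 x + 33 (mod 43) for (x, y) = (1, 34).
LHS: y^2 = 34^2 mod 43 = 38
RHS: x^3 + 4 x + 33 = 1^3 + 4*1 + 33 mod 43 = 38
LHS = RHS

Yes, on the curve


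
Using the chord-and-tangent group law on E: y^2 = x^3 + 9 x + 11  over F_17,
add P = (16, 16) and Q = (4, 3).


P != Q, so use the chord formula.
s = (y2 - y1) / (x2 - x1) = (4) / (5) mod 17 = 11
x3 = s^2 - x1 - x2 mod 17 = 11^2 - 16 - 4 = 16
y3 = s (x1 - x3) - y1 mod 17 = 11 * (16 - 16) - 16 = 1

P + Q = (16, 1)


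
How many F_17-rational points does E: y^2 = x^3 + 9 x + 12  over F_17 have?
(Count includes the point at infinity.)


For each x in F_17, count y with y^2 = x^3 + 9 x + 12 mod 17:
  x = 2: RHS = 4, y in [2, 15]  -> 2 point(s)
  x = 3: RHS = 15, y in [7, 10]  -> 2 point(s)
  x = 8: RHS = 1, y in [1, 16]  -> 2 point(s)
  x = 14: RHS = 9, y in [3, 14]  -> 2 point(s)
  x = 16: RHS = 2, y in [6, 11]  -> 2 point(s)
Affine points: 10. Add the point at infinity: total = 11.

#E(F_17) = 11


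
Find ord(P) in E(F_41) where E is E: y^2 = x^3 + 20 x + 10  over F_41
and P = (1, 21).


Compute successive multiples of P until we hit O:
  1P = (1, 21)
  2P = (35, 17)
  3P = (7, 40)
  4P = (10, 12)
  5P = (31, 9)
  6P = (19, 19)
  7P = (20, 13)
  8P = (12, 16)
  ... (continuing to 42P)
  42P = O

ord(P) = 42


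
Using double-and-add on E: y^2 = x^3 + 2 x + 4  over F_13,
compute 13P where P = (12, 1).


k = 13 = 1101_2 (binary, LSB first: 1011)
Double-and-add from P = (12, 1):
  bit 0 = 1: acc = O + (12, 1) = (12, 1)
  bit 1 = 0: acc unchanged = (12, 1)
  bit 2 = 1: acc = (12, 1) + (7, 7) = (10, 7)
  bit 3 = 1: acc = (10, 7) + (9, 7) = (7, 6)

13P = (7, 6)


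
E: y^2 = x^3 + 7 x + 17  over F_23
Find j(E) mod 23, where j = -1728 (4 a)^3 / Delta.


Delta = -16(4 a^3 + 27 b^2) mod 23 = 9
-1728 * (4 a)^3 = -1728 * (4*7)^3 mod 23 = 16
j = 16 * 9^(-1) mod 23 = 12

j = 12 (mod 23)


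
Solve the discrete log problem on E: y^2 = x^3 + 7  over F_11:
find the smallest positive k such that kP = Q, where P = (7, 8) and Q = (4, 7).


Enumerate multiples of P until we hit Q = (4, 7):
  1P = (7, 8)
  2P = (6, 6)
  3P = (2, 2)
  4P = (3, 10)
  5P = (4, 7)
Match found at i = 5.

k = 5


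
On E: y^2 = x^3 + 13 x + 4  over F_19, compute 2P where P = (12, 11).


Doubling: s = (3 x1^2 + a) / (2 y1)
s = (3*12^2 + 13) / (2*11) mod 19 = 9
x3 = s^2 - 2 x1 mod 19 = 9^2 - 2*12 = 0
y3 = s (x1 - x3) - y1 mod 19 = 9 * (12 - 0) - 11 = 2

2P = (0, 2)


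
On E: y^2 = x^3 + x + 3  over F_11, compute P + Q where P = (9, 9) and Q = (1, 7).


P != Q, so use the chord formula.
s = (y2 - y1) / (x2 - x1) = (9) / (3) mod 11 = 3
x3 = s^2 - x1 - x2 mod 11 = 3^2 - 9 - 1 = 10
y3 = s (x1 - x3) - y1 mod 11 = 3 * (9 - 10) - 9 = 10

P + Q = (10, 10)


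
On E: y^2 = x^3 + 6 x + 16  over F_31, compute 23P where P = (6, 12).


k = 23 = 10111_2 (binary, LSB first: 11101)
Double-and-add from P = (6, 12):
  bit 0 = 1: acc = O + (6, 12) = (6, 12)
  bit 1 = 1: acc = (6, 12) + (28, 23) = (5, 4)
  bit 2 = 1: acc = (5, 4) + (22, 15) = (13, 20)
  bit 3 = 0: acc unchanged = (13, 20)
  bit 4 = 1: acc = (13, 20) + (11, 24) = (11, 7)

23P = (11, 7)


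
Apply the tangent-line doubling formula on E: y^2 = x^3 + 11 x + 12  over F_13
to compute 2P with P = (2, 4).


Doubling: s = (3 x1^2 + a) / (2 y1)
s = (3*2^2 + 11) / (2*4) mod 13 = 11
x3 = s^2 - 2 x1 mod 13 = 11^2 - 2*2 = 0
y3 = s (x1 - x3) - y1 mod 13 = 11 * (2 - 0) - 4 = 5

2P = (0, 5)


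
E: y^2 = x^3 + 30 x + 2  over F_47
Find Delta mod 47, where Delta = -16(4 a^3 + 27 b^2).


4 a^3 + 27 b^2 = 4*30^3 + 27*2^2 = 108000 + 108 = 108108
Delta = -16 * (108108) = -1729728
Delta mod 47 = 13

Delta = 13 (mod 47)


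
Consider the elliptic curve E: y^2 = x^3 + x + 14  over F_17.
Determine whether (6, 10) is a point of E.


Check whether y^2 = x^3 + 1 x + 14 (mod 17) for (x, y) = (6, 10).
LHS: y^2 = 10^2 mod 17 = 15
RHS: x^3 + 1 x + 14 = 6^3 + 1*6 + 14 mod 17 = 15
LHS = RHS

Yes, on the curve


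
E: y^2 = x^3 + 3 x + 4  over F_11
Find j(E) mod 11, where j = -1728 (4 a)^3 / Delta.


Delta = -16(4 a^3 + 27 b^2) mod 11 = 6
-1728 * (4 a)^3 = -1728 * (4*3)^3 mod 11 = 10
j = 10 * 6^(-1) mod 11 = 9

j = 9 (mod 11)


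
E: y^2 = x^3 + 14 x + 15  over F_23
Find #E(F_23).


For each x in F_23, count y with y^2 = x^3 + 14 x + 15 mod 23:
  x = 5: RHS = 3, y in [7, 16]  -> 2 point(s)
  x = 6: RHS = 16, y in [4, 19]  -> 2 point(s)
  x = 8: RHS = 18, y in [8, 15]  -> 2 point(s)
  x = 12: RHS = 2, y in [5, 18]  -> 2 point(s)
  x = 13: RHS = 2, y in [5, 18]  -> 2 point(s)
  x = 15: RHS = 12, y in [9, 14]  -> 2 point(s)
  x = 18: RHS = 4, y in [2, 21]  -> 2 point(s)
  x = 21: RHS = 2, y in [5, 18]  -> 2 point(s)
  x = 22: RHS = 0, y in [0]  -> 1 point(s)
Affine points: 17. Add the point at infinity: total = 18.

#E(F_23) = 18


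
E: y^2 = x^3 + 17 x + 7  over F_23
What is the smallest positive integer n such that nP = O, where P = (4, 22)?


Compute successive multiples of P until we hit O:
  1P = (4, 22)
  2P = (19, 17)
  3P = (18, 21)
  4P = (3, 19)
  5P = (2, 7)
  6P = (10, 2)
  7P = (15, 7)
  8P = (7, 3)
  ... (continuing to 23P)
  23P = O

ord(P) = 23


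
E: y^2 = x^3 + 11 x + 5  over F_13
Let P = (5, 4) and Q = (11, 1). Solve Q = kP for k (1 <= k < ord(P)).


Enumerate multiples of P until we hit Q = (11, 1):
  1P = (5, 4)
  2P = (4, 10)
  3P = (1, 11)
  4P = (6, 1)
  5P = (11, 1)
Match found at i = 5.

k = 5


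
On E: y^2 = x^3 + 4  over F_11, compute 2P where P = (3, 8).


k = 2 = 10_2 (binary, LSB first: 01)
Double-and-add from P = (3, 8):
  bit 0 = 0: acc unchanged = O
  bit 1 = 1: acc = O + (6, 0) = (6, 0)

2P = (6, 0)


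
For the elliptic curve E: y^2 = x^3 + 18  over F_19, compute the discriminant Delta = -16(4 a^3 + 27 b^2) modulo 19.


4 a^3 + 27 b^2 = 4*0^3 + 27*18^2 = 0 + 8748 = 8748
Delta = -16 * (8748) = -139968
Delta mod 19 = 5

Delta = 5 (mod 19)


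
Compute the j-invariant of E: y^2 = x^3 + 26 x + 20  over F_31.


Delta = -16(4 a^3 + 27 b^2) mod 31 = 27
-1728 * (4 a)^3 = -1728 * (4*26)^3 mod 31 = 15
j = 15 * 27^(-1) mod 31 = 4

j = 4 (mod 31)


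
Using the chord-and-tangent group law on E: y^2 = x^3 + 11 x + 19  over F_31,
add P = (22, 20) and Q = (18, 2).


P != Q, so use the chord formula.
s = (y2 - y1) / (x2 - x1) = (13) / (27) mod 31 = 20
x3 = s^2 - x1 - x2 mod 31 = 20^2 - 22 - 18 = 19
y3 = s (x1 - x3) - y1 mod 31 = 20 * (22 - 19) - 20 = 9

P + Q = (19, 9)


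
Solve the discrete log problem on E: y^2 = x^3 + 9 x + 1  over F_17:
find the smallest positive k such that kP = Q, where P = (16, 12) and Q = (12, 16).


Enumerate multiples of P until we hit Q = (12, 16):
  1P = (16, 12)
  2P = (15, 14)
  3P = (7, 4)
  4P = (12, 1)
  5P = (4, 4)
  6P = (5, 1)
  7P = (14, 7)
  8P = (6, 13)
  9P = (3, 2)
  10P = (0, 16)
  11P = (0, 1)
  12P = (3, 15)
  13P = (6, 4)
  14P = (14, 10)
  15P = (5, 16)
  16P = (4, 13)
  17P = (12, 16)
Match found at i = 17.

k = 17


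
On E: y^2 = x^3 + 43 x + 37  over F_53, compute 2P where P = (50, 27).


Doubling: s = (3 x1^2 + a) / (2 y1)
s = (3*50^2 + 43) / (2*27) mod 53 = 17
x3 = s^2 - 2 x1 mod 53 = 17^2 - 2*50 = 30
y3 = s (x1 - x3) - y1 mod 53 = 17 * (50 - 30) - 27 = 48

2P = (30, 48)


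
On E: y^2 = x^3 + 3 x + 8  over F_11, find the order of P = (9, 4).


Compute successive multiples of P until we hit O:
  1P = (9, 4)
  2P = (7, 8)
  3P = (10, 9)
  4P = (6, 0)
  5P = (10, 2)
  6P = (7, 3)
  7P = (9, 7)
  8P = O

ord(P) = 8


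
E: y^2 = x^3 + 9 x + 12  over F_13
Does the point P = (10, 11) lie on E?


Check whether y^2 = x^3 + 9 x + 12 (mod 13) for (x, y) = (10, 11).
LHS: y^2 = 11^2 mod 13 = 4
RHS: x^3 + 9 x + 12 = 10^3 + 9*10 + 12 mod 13 = 10
LHS != RHS

No, not on the curve


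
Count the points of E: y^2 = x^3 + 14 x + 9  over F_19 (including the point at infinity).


For each x in F_19, count y with y^2 = x^3 + 14 x + 9 mod 19:
  x = 0: RHS = 9, y in [3, 16]  -> 2 point(s)
  x = 1: RHS = 5, y in [9, 10]  -> 2 point(s)
  x = 2: RHS = 7, y in [8, 11]  -> 2 point(s)
  x = 6: RHS = 5, y in [9, 10]  -> 2 point(s)
  x = 8: RHS = 6, y in [5, 14]  -> 2 point(s)
  x = 9: RHS = 9, y in [3, 16]  -> 2 point(s)
  x = 10: RHS = 9, y in [3, 16]  -> 2 point(s)
  x = 12: RHS = 5, y in [9, 10]  -> 2 point(s)
  x = 14: RHS = 4, y in [2, 17]  -> 2 point(s)
  x = 16: RHS = 16, y in [4, 15]  -> 2 point(s)
  x = 17: RHS = 11, y in [7, 12]  -> 2 point(s)
Affine points: 22. Add the point at infinity: total = 23.

#E(F_19) = 23


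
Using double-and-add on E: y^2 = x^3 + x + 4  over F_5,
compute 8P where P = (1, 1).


k = 8 = 1000_2 (binary, LSB first: 0001)
Double-and-add from P = (1, 1):
  bit 0 = 0: acc unchanged = O
  bit 1 = 0: acc unchanged = O
  bit 2 = 0: acc unchanged = O
  bit 3 = 1: acc = O + (1, 4) = (1, 4)

8P = (1, 4)


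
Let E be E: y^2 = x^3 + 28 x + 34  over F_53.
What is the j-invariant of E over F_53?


Delta = -16(4 a^3 + 27 b^2) mod 53 = 23
-1728 * (4 a)^3 = -1728 * (4*28)^3 mod 53 = 31
j = 31 * 23^(-1) mod 53 = 29

j = 29 (mod 53)


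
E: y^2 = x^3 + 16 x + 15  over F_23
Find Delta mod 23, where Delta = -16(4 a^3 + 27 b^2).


4 a^3 + 27 b^2 = 4*16^3 + 27*15^2 = 16384 + 6075 = 22459
Delta = -16 * (22459) = -359344
Delta mod 23 = 8

Delta = 8 (mod 23)


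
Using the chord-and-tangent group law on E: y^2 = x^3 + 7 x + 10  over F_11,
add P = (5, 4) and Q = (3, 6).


P != Q, so use the chord formula.
s = (y2 - y1) / (x2 - x1) = (2) / (9) mod 11 = 10
x3 = s^2 - x1 - x2 mod 11 = 10^2 - 5 - 3 = 4
y3 = s (x1 - x3) - y1 mod 11 = 10 * (5 - 4) - 4 = 6

P + Q = (4, 6)


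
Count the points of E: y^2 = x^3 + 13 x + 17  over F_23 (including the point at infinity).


For each x in F_23, count y with y^2 = x^3 + 13 x + 17 mod 23:
  x = 1: RHS = 8, y in [10, 13]  -> 2 point(s)
  x = 4: RHS = 18, y in [8, 15]  -> 2 point(s)
  x = 5: RHS = 0, y in [0]  -> 1 point(s)
  x = 6: RHS = 12, y in [9, 14]  -> 2 point(s)
  x = 8: RHS = 12, y in [9, 14]  -> 2 point(s)
  x = 9: RHS = 12, y in [9, 14]  -> 2 point(s)
  x = 19: RHS = 16, y in [4, 19]  -> 2 point(s)
  x = 21: RHS = 6, y in [11, 12]  -> 2 point(s)
  x = 22: RHS = 3, y in [7, 16]  -> 2 point(s)
Affine points: 17. Add the point at infinity: total = 18.

#E(F_23) = 18


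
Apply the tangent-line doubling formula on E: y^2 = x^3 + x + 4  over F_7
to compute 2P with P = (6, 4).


Doubling: s = (3 x1^2 + a) / (2 y1)
s = (3*6^2 + 1) / (2*4) mod 7 = 4
x3 = s^2 - 2 x1 mod 7 = 4^2 - 2*6 = 4
y3 = s (x1 - x3) - y1 mod 7 = 4 * (6 - 4) - 4 = 4

2P = (4, 4)


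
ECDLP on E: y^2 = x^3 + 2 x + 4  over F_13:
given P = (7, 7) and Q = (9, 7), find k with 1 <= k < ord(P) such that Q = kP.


Enumerate multiples of P until we hit Q = (9, 7):
  1P = (7, 7)
  2P = (9, 7)
Match found at i = 2.

k = 2


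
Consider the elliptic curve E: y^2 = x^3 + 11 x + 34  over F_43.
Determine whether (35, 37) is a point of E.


Check whether y^2 = x^3 + 11 x + 34 (mod 43) for (x, y) = (35, 37).
LHS: y^2 = 37^2 mod 43 = 36
RHS: x^3 + 11 x + 34 = 35^3 + 11*35 + 34 mod 43 = 36
LHS = RHS

Yes, on the curve
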